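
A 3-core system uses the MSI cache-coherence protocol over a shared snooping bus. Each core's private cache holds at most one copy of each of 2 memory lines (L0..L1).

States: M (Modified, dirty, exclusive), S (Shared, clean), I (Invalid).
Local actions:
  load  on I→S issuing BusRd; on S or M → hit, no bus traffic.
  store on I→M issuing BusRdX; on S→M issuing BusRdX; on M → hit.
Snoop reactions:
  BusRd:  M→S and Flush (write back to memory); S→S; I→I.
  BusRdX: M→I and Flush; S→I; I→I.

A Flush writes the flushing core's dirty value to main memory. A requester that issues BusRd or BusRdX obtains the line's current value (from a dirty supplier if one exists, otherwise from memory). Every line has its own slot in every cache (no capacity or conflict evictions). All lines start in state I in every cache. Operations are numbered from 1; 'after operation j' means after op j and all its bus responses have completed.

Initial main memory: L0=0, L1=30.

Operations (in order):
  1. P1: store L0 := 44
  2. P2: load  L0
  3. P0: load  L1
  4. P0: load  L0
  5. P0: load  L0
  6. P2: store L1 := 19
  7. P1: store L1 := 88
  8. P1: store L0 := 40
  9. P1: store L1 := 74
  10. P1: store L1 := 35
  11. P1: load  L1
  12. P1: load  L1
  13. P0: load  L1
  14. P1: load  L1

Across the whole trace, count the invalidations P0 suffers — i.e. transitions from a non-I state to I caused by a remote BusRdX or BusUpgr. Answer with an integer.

[1] P1: store L0 := 44 | P0:I, P1:M(44), P2:I | bus: BusRdX
[2] P2: load  L0 | P0:I, P1:S(44), P2:S(44) | bus: BusRd,Flush
[3] P0: load  L1 | P0:S(30), P1:I, P2:I | bus: BusRd
[4] P0: load  L0 | P0:S(44), P1:S(44), P2:S(44) | bus: BusRd
[5] P0: load  L0 | P0:S(44), P1:S(44), P2:S(44) | bus: none
[6] P2: store L1 := 19 | P0:I, P1:I, P2:M(19) | bus: BusRdX
[7] P1: store L1 := 88 | P0:I, P1:M(88), P2:I | bus: BusRdX,Flush
[8] P1: store L0 := 40 | P0:I, P1:M(40), P2:I | bus: BusRdX
[9] P1: store L1 := 74 | P0:I, P1:M(74), P2:I | bus: none
[10] P1: store L1 := 35 | P0:I, P1:M(35), P2:I | bus: none
[11] P1: load  L1 | P0:I, P1:M(35), P2:I | bus: none
[12] P1: load  L1 | P0:I, P1:M(35), P2:I | bus: none
[13] P0: load  L1 | P0:S(35), P1:S(35), P2:I | bus: BusRd,Flush
[14] P1: load  L1 | P0:S(35), P1:S(35), P2:I | bus: none

invalidations = 2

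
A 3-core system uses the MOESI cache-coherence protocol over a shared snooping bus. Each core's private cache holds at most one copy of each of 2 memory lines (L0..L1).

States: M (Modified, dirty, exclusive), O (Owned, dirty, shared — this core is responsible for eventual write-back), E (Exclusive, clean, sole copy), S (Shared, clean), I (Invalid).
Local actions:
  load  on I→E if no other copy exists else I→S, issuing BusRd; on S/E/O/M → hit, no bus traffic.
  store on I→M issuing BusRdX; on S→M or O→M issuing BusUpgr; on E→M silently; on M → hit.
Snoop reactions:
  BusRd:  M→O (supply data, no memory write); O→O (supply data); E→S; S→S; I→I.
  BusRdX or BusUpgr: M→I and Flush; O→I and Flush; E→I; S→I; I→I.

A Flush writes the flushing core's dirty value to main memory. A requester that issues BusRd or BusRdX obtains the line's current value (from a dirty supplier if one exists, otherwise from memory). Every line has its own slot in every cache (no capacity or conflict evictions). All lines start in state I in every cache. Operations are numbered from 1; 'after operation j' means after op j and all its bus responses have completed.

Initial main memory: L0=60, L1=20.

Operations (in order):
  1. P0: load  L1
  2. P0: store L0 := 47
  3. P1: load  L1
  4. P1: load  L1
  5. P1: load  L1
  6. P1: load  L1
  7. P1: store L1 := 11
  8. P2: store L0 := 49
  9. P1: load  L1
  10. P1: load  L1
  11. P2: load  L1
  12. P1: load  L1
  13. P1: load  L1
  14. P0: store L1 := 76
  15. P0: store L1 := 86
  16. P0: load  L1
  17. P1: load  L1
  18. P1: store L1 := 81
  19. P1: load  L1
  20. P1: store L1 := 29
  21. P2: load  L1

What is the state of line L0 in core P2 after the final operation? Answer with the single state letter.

1. P0: load  L1  bus=[BusRd]  L1: P0=E P1=I P2=I  mem[L1]=20
2. P0: store L0 := 47  bus=[BusRdX]  L0: P0=M P1=I P2=I  mem[L0]=60
3. P1: load  L1  bus=[BusRd]  L1: P0=S P1=S P2=I  mem[L1]=20
4. P1: load  L1  bus=[-]  L1: P0=S P1=S P2=I  mem[L1]=20
5. P1: load  L1  bus=[-]  L1: P0=S P1=S P2=I  mem[L1]=20
6. P1: load  L1  bus=[-]  L1: P0=S P1=S P2=I  mem[L1]=20
7. P1: store L1 := 11  bus=[BusUpgr]  L1: P0=I P1=M P2=I  mem[L1]=20
8. P2: store L0 := 49  bus=[BusRdX,Flush]  L0: P0=I P1=I P2=M  mem[L0]=47
9. P1: load  L1  bus=[-]  L1: P0=I P1=M P2=I  mem[L1]=20
10. P1: load  L1  bus=[-]  L1: P0=I P1=M P2=I  mem[L1]=20
11. P2: load  L1  bus=[BusRd]  L1: P0=I P1=O P2=S  mem[L1]=20
12. P1: load  L1  bus=[-]  L1: P0=I P1=O P2=S  mem[L1]=20
13. P1: load  L1  bus=[-]  L1: P0=I P1=O P2=S  mem[L1]=20
14. P0: store L1 := 76  bus=[BusRdX,Flush]  L1: P0=M P1=I P2=I  mem[L1]=11
15. P0: store L1 := 86  bus=[-]  L1: P0=M P1=I P2=I  mem[L1]=11
16. P0: load  L1  bus=[-]  L1: P0=M P1=I P2=I  mem[L1]=11
17. P1: load  L1  bus=[BusRd]  L1: P0=O P1=S P2=I  mem[L1]=11
18. P1: store L1 := 81  bus=[BusUpgr,Flush]  L1: P0=I P1=M P2=I  mem[L1]=86
19. P1: load  L1  bus=[-]  L1: P0=I P1=M P2=I  mem[L1]=86
20. P1: store L1 := 29  bus=[-]  L1: P0=I P1=M P2=I  mem[L1]=86
21. P2: load  L1  bus=[BusRd]  L1: P0=I P1=O P2=S  mem[L1]=86

state = M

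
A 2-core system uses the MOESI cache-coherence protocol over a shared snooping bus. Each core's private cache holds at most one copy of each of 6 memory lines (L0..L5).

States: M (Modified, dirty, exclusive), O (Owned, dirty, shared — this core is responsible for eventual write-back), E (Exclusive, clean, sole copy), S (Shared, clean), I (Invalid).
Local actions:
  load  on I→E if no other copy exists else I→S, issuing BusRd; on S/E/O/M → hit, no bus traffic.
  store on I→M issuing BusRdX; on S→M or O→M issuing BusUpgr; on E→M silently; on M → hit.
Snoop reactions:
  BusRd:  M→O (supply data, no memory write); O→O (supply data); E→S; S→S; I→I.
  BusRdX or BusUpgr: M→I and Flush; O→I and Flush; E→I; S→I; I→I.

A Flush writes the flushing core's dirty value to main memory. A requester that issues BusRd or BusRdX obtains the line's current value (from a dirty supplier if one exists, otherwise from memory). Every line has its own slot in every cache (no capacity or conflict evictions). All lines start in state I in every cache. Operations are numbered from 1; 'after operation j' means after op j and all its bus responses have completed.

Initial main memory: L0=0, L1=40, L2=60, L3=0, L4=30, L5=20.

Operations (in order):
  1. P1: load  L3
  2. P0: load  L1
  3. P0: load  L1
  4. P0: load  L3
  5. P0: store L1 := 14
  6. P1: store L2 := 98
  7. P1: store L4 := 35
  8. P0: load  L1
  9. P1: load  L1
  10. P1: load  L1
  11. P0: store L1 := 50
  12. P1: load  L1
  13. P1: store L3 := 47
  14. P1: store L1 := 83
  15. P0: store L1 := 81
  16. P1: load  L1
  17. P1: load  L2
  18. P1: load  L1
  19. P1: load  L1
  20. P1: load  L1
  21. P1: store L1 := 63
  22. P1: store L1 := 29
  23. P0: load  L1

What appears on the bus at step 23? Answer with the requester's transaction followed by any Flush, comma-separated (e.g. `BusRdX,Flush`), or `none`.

1. P1: load  L3  bus=[BusRd]  L3: P0=I P1=E  mem[L3]=0
2. P0: load  L1  bus=[BusRd]  L1: P0=E P1=I  mem[L1]=40
3. P0: load  L1  bus=[-]  L1: P0=E P1=I  mem[L1]=40
4. P0: load  L3  bus=[BusRd]  L3: P0=S P1=S  mem[L3]=0
5. P0: store L1 := 14  bus=[-]  L1: P0=M P1=I  mem[L1]=40
6. P1: store L2 := 98  bus=[BusRdX]  L2: P0=I P1=M  mem[L2]=60
7. P1: store L4 := 35  bus=[BusRdX]  L4: P0=I P1=M  mem[L4]=30
8. P0: load  L1  bus=[-]  L1: P0=M P1=I  mem[L1]=40
9. P1: load  L1  bus=[BusRd]  L1: P0=O P1=S  mem[L1]=40
10. P1: load  L1  bus=[-]  L1: P0=O P1=S  mem[L1]=40
11. P0: store L1 := 50  bus=[BusUpgr]  L1: P0=M P1=I  mem[L1]=40
12. P1: load  L1  bus=[BusRd]  L1: P0=O P1=S  mem[L1]=40
13. P1: store L3 := 47  bus=[BusUpgr]  L3: P0=I P1=M  mem[L3]=0
14. P1: store L1 := 83  bus=[BusUpgr,Flush]  L1: P0=I P1=M  mem[L1]=50
15. P0: store L1 := 81  bus=[BusRdX,Flush]  L1: P0=M P1=I  mem[L1]=83
16. P1: load  L1  bus=[BusRd]  L1: P0=O P1=S  mem[L1]=83
17. P1: load  L2  bus=[-]  L2: P0=I P1=M  mem[L2]=60
18. P1: load  L1  bus=[-]  L1: P0=O P1=S  mem[L1]=83
19. P1: load  L1  bus=[-]  L1: P0=O P1=S  mem[L1]=83
20. P1: load  L1  bus=[-]  L1: P0=O P1=S  mem[L1]=83
21. P1: store L1 := 63  bus=[BusUpgr,Flush]  L1: P0=I P1=M  mem[L1]=81
22. P1: store L1 := 29  bus=[-]  L1: P0=I P1=M  mem[L1]=81
23. P0: load  L1  bus=[BusRd]  L1: P0=S P1=O  mem[L1]=81

bus = BusRd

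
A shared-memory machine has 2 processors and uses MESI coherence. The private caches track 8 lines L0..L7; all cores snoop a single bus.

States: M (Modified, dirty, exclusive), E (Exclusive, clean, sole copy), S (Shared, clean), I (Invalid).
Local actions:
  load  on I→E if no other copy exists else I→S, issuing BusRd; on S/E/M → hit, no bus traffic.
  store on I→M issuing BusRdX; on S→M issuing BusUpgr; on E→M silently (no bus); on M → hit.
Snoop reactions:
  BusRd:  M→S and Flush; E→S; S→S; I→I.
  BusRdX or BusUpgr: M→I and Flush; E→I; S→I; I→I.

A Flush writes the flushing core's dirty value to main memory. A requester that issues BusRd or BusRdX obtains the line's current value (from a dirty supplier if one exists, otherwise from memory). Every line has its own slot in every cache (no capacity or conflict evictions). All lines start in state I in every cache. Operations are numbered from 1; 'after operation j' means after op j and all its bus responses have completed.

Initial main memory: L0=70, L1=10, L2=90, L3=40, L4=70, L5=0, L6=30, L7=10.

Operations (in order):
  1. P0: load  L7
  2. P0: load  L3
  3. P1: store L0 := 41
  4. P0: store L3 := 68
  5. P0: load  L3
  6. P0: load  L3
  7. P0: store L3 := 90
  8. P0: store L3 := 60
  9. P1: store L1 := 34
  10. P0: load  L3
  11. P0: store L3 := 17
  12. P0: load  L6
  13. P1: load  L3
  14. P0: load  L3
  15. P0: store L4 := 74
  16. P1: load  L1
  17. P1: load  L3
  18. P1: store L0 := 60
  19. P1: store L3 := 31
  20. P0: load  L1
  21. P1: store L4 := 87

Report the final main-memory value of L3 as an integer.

[1] P0: load  L7 | P0:E(10), P1:I | bus: BusRd
[2] P0: load  L3 | P0:E(40), P1:I | bus: BusRd
[3] P1: store L0 := 41 | P0:I, P1:M(41) | bus: BusRdX
[4] P0: store L3 := 68 | P0:M(68), P1:I | bus: none
[5] P0: load  L3 | P0:M(68), P1:I | bus: none
[6] P0: load  L3 | P0:M(68), P1:I | bus: none
[7] P0: store L3 := 90 | P0:M(90), P1:I | bus: none
[8] P0: store L3 := 60 | P0:M(60), P1:I | bus: none
[9] P1: store L1 := 34 | P0:I, P1:M(34) | bus: BusRdX
[10] P0: load  L3 | P0:M(60), P1:I | bus: none
[11] P0: store L3 := 17 | P0:M(17), P1:I | bus: none
[12] P0: load  L6 | P0:E(30), P1:I | bus: BusRd
[13] P1: load  L3 | P0:S(17), P1:S(17) | bus: BusRd,Flush
[14] P0: load  L3 | P0:S(17), P1:S(17) | bus: none
[15] P0: store L4 := 74 | P0:M(74), P1:I | bus: BusRdX
[16] P1: load  L1 | P0:I, P1:M(34) | bus: none
[17] P1: load  L3 | P0:S(17), P1:S(17) | bus: none
[18] P1: store L0 := 60 | P0:I, P1:M(60) | bus: none
[19] P1: store L3 := 31 | P0:I, P1:M(31) | bus: BusUpgr
[20] P0: load  L1 | P0:S(34), P1:S(34) | bus: BusRd,Flush
[21] P1: store L4 := 87 | P0:I, P1:M(87) | bus: BusRdX,Flush

memory[L3] = 17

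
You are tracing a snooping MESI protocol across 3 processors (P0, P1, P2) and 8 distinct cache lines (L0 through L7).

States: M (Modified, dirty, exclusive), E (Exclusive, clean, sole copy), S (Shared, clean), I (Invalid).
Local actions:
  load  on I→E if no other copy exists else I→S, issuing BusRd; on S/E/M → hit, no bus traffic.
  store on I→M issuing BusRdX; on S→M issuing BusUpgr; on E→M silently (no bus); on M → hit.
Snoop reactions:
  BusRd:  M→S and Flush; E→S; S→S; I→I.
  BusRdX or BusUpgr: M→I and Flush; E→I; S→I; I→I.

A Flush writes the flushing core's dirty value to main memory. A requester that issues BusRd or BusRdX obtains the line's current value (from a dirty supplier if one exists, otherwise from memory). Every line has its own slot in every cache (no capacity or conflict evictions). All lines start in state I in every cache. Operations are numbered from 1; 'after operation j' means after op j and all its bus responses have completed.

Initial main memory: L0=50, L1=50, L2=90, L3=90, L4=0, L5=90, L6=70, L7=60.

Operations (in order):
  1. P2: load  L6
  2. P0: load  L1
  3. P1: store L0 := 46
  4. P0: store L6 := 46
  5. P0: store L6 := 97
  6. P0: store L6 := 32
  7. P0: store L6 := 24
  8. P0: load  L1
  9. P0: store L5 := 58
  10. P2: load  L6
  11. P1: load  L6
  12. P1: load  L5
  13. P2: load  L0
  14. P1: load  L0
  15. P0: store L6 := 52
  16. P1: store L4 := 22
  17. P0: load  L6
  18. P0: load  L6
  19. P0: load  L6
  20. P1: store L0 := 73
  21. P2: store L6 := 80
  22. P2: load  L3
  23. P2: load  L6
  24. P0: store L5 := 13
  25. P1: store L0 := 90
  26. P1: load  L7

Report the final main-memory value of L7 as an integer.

  op1 P2: load  L6 → I/I/E on L6; bus BusRd; mem=70
  op2 P0: load  L1 → E/I/I on L1; bus BusRd; mem=50
  op3 P1: store L0 := 46 → I/M/I on L0; bus BusRdX; mem=50
  op4 P0: store L6 := 46 → M/I/I on L6; bus BusRdX; mem=70
  op5 P0: store L6 := 97 → M/I/I on L6; bus (none); mem=70
  op6 P0: store L6 := 32 → M/I/I on L6; bus (none); mem=70
  op7 P0: store L6 := 24 → M/I/I on L6; bus (none); mem=70
  op8 P0: load  L1 → E/I/I on L1; bus (none); mem=50
  op9 P0: store L5 := 58 → M/I/I on L5; bus BusRdX; mem=90
  op10 P2: load  L6 → S/I/S on L6; bus BusRd Flush; mem=24
  op11 P1: load  L6 → S/S/S on L6; bus BusRd; mem=24
  op12 P1: load  L5 → S/S/I on L5; bus BusRd Flush; mem=58
  op13 P2: load  L0 → I/S/S on L0; bus BusRd Flush; mem=46
  op14 P1: load  L0 → I/S/S on L0; bus (none); mem=46
  op15 P0: store L6 := 52 → M/I/I on L6; bus BusUpgr; mem=24
  op16 P1: store L4 := 22 → I/M/I on L4; bus BusRdX; mem=0
  op17 P0: load  L6 → M/I/I on L6; bus (none); mem=24
  op18 P0: load  L6 → M/I/I on L6; bus (none); mem=24
  op19 P0: load  L6 → M/I/I on L6; bus (none); mem=24
  op20 P1: store L0 := 73 → I/M/I on L0; bus BusUpgr; mem=46
  op21 P2: store L6 := 80 → I/I/M on L6; bus BusRdX Flush; mem=52
  op22 P2: load  L3 → I/I/E on L3; bus BusRd; mem=90
  op23 P2: load  L6 → I/I/M on L6; bus (none); mem=52
  op24 P0: store L5 := 13 → M/I/I on L5; bus BusUpgr; mem=58
  op25 P1: store L0 := 90 → I/M/I on L0; bus (none); mem=46
  op26 P1: load  L7 → I/E/I on L7; bus BusRd; mem=60

memory[L7] = 60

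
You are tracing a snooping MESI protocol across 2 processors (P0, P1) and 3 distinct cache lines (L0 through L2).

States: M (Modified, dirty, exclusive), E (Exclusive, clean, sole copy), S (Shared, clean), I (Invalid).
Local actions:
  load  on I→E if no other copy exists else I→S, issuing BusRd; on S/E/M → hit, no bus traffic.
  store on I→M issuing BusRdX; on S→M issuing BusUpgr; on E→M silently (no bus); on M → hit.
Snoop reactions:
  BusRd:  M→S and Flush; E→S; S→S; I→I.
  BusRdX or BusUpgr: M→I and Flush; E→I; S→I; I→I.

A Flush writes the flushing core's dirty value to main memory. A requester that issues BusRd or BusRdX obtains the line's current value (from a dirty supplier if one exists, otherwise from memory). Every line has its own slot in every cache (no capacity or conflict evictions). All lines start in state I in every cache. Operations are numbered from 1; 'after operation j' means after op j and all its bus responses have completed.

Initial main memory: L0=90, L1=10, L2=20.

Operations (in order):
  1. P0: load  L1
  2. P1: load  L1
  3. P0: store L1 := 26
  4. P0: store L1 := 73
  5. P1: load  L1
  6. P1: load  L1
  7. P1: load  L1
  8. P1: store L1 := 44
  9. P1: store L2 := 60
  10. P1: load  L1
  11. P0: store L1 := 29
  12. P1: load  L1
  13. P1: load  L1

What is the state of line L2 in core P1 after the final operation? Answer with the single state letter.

[1] P0: load  L1 | P0:E(10), P1:I | bus: BusRd
[2] P1: load  L1 | P0:S(10), P1:S(10) | bus: BusRd
[3] P0: store L1 := 26 | P0:M(26), P1:I | bus: BusUpgr
[4] P0: store L1 := 73 | P0:M(73), P1:I | bus: none
[5] P1: load  L1 | P0:S(73), P1:S(73) | bus: BusRd,Flush
[6] P1: load  L1 | P0:S(73), P1:S(73) | bus: none
[7] P1: load  L1 | P0:S(73), P1:S(73) | bus: none
[8] P1: store L1 := 44 | P0:I, P1:M(44) | bus: BusUpgr
[9] P1: store L2 := 60 | P0:I, P1:M(60) | bus: BusRdX
[10] P1: load  L1 | P0:I, P1:M(44) | bus: none
[11] P0: store L1 := 29 | P0:M(29), P1:I | bus: BusRdX,Flush
[12] P1: load  L1 | P0:S(29), P1:S(29) | bus: BusRd,Flush
[13] P1: load  L1 | P0:S(29), P1:S(29) | bus: none

state = M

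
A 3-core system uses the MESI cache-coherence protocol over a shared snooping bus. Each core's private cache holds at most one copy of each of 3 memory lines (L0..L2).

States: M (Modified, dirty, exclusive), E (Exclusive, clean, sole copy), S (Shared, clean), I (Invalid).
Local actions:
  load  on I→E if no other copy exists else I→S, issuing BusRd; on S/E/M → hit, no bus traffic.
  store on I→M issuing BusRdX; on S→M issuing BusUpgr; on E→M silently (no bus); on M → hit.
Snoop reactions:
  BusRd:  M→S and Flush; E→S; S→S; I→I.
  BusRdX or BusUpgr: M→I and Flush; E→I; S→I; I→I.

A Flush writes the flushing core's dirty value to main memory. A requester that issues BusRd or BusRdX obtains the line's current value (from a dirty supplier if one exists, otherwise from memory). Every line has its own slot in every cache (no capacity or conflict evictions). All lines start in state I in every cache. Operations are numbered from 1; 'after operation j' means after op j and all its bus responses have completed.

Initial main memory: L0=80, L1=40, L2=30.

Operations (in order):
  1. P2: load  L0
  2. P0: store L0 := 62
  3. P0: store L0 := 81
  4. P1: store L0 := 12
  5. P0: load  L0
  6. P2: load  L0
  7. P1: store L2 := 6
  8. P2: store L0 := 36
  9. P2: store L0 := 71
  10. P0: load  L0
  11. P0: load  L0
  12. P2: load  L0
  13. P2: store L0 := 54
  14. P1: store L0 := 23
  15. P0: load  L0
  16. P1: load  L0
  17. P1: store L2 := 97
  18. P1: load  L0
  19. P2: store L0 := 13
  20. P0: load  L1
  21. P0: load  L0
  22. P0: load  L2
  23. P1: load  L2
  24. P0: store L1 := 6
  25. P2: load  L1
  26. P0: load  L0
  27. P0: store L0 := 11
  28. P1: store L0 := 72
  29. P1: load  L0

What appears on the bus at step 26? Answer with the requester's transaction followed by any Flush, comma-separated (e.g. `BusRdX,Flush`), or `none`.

bus = none

  op1 P2: load  L0 → I/I/E on L0; bus BusRd; mem=80
  op2 P0: store L0 := 62 → M/I/I on L0; bus BusRdX; mem=80
  op3 P0: store L0 := 81 → M/I/I on L0; bus (none); mem=80
  op4 P1: store L0 := 12 → I/M/I on L0; bus BusRdX Flush; mem=81
  op5 P0: load  L0 → S/S/I on L0; bus BusRd Flush; mem=12
  op6 P2: load  L0 → S/S/S on L0; bus BusRd; mem=12
  op7 P1: store L2 := 6 → I/M/I on L2; bus BusRdX; mem=30
  op8 P2: store L0 := 36 → I/I/M on L0; bus BusUpgr; mem=12
  op9 P2: store L0 := 71 → I/I/M on L0; bus (none); mem=12
  op10 P0: load  L0 → S/I/S on L0; bus BusRd Flush; mem=71
  op11 P0: load  L0 → S/I/S on L0; bus (none); mem=71
  op12 P2: load  L0 → S/I/S on L0; bus (none); mem=71
  op13 P2: store L0 := 54 → I/I/M on L0; bus BusUpgr; mem=71
  op14 P1: store L0 := 23 → I/M/I on L0; bus BusRdX Flush; mem=54
  op15 P0: load  L0 → S/S/I on L0; bus BusRd Flush; mem=23
  op16 P1: load  L0 → S/S/I on L0; bus (none); mem=23
  op17 P1: store L2 := 97 → I/M/I on L2; bus (none); mem=30
  op18 P1: load  L0 → S/S/I on L0; bus (none); mem=23
  op19 P2: store L0 := 13 → I/I/M on L0; bus BusRdX; mem=23
  op20 P0: load  L1 → E/I/I on L1; bus BusRd; mem=40
  op21 P0: load  L0 → S/I/S on L0; bus BusRd Flush; mem=13
  op22 P0: load  L2 → S/S/I on L2; bus BusRd Flush; mem=97
  op23 P1: load  L2 → S/S/I on L2; bus (none); mem=97
  op24 P0: store L1 := 6 → M/I/I on L1; bus (none); mem=40
  op25 P2: load  L1 → S/I/S on L1; bus BusRd Flush; mem=6
  op26 P0: load  L0 → S/I/S on L0; bus (none); mem=13
  op27 P0: store L0 := 11 → M/I/I on L0; bus BusUpgr; mem=13
  op28 P1: store L0 := 72 → I/M/I on L0; bus BusRdX Flush; mem=11
  op29 P1: load  L0 → I/M/I on L0; bus (none); mem=11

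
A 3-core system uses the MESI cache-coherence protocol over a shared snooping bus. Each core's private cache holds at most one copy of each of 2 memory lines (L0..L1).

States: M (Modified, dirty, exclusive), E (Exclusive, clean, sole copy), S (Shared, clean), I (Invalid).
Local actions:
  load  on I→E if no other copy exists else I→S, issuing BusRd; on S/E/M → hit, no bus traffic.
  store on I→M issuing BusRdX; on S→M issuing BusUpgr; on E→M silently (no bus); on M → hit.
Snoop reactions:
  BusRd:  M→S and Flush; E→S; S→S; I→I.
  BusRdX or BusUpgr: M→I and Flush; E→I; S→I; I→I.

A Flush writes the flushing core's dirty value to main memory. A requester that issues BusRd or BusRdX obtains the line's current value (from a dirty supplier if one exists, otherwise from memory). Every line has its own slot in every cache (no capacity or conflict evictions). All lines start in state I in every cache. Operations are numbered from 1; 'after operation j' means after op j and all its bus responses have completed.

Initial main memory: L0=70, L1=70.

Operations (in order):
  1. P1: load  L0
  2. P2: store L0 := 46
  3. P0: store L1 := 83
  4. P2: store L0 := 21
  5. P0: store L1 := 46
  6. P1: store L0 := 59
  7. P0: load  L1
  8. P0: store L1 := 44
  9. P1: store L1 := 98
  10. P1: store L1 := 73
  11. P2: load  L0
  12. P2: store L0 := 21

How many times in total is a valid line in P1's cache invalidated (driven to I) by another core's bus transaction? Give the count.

invalidations = 2

  op1 P1: load  L0 → I/E/I on L0; bus BusRd; mem=70
  op2 P2: store L0 := 46 → I/I/M on L0; bus BusRdX; mem=70
  op3 P0: store L1 := 83 → M/I/I on L1; bus BusRdX; mem=70
  op4 P2: store L0 := 21 → I/I/M on L0; bus (none); mem=70
  op5 P0: store L1 := 46 → M/I/I on L1; bus (none); mem=70
  op6 P1: store L0 := 59 → I/M/I on L0; bus BusRdX Flush; mem=21
  op7 P0: load  L1 → M/I/I on L1; bus (none); mem=70
  op8 P0: store L1 := 44 → M/I/I on L1; bus (none); mem=70
  op9 P1: store L1 := 98 → I/M/I on L1; bus BusRdX Flush; mem=44
  op10 P1: store L1 := 73 → I/M/I on L1; bus (none); mem=44
  op11 P2: load  L0 → I/S/S on L0; bus BusRd Flush; mem=59
  op12 P2: store L0 := 21 → I/I/M on L0; bus BusUpgr; mem=59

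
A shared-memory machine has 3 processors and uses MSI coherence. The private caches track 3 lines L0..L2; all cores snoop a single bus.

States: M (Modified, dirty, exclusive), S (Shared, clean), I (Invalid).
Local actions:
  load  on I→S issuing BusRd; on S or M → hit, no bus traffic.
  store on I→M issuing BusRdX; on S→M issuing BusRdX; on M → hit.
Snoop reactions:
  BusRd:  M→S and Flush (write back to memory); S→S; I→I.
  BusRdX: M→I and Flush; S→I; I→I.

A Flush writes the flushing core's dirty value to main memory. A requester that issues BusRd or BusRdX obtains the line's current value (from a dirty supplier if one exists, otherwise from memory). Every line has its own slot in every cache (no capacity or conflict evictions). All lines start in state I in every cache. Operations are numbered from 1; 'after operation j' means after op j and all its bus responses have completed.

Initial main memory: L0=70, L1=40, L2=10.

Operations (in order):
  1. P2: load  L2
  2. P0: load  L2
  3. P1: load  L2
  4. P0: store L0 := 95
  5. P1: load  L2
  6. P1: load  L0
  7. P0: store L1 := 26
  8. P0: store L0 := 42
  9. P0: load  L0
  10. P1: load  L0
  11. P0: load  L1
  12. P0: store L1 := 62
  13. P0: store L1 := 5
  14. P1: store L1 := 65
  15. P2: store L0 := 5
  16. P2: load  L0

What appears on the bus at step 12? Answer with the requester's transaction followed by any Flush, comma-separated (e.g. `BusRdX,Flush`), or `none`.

  op1 P2: load  L2 → I/I/S on L2; bus BusRd; mem=10
  op2 P0: load  L2 → S/I/S on L2; bus BusRd; mem=10
  op3 P1: load  L2 → S/S/S on L2; bus BusRd; mem=10
  op4 P0: store L0 := 95 → M/I/I on L0; bus BusRdX; mem=70
  op5 P1: load  L2 → S/S/S on L2; bus (none); mem=10
  op6 P1: load  L0 → S/S/I on L0; bus BusRd Flush; mem=95
  op7 P0: store L1 := 26 → M/I/I on L1; bus BusRdX; mem=40
  op8 P0: store L0 := 42 → M/I/I on L0; bus BusRdX; mem=95
  op9 P0: load  L0 → M/I/I on L0; bus (none); mem=95
  op10 P1: load  L0 → S/S/I on L0; bus BusRd Flush; mem=42
  op11 P0: load  L1 → M/I/I on L1; bus (none); mem=40
  op12 P0: store L1 := 62 → M/I/I on L1; bus (none); mem=40
  op13 P0: store L1 := 5 → M/I/I on L1; bus (none); mem=40
  op14 P1: store L1 := 65 → I/M/I on L1; bus BusRdX Flush; mem=5
  op15 P2: store L0 := 5 → I/I/M on L0; bus BusRdX; mem=42
  op16 P2: load  L0 → I/I/M on L0; bus (none); mem=42

bus = none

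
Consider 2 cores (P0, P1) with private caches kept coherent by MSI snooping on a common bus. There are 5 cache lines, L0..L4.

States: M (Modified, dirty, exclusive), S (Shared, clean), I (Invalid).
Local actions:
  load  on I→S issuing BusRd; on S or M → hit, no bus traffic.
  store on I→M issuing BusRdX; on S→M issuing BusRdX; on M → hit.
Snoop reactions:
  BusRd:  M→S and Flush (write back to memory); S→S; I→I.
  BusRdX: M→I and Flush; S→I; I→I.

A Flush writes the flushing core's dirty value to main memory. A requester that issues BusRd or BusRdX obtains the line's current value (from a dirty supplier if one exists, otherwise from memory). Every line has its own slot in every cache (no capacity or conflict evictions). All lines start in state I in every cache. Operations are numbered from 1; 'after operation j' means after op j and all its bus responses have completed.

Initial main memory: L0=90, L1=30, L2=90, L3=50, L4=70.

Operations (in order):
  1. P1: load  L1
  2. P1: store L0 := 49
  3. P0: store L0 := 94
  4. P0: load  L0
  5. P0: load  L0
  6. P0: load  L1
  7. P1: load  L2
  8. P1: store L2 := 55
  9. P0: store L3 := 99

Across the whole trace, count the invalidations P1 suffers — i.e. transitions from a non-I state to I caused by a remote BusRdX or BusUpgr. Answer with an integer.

  op1 P1: load  L1 → I/S on L1; bus BusRd; mem=30
  op2 P1: store L0 := 49 → I/M on L0; bus BusRdX; mem=90
  op3 P0: store L0 := 94 → M/I on L0; bus BusRdX Flush; mem=49
  op4 P0: load  L0 → M/I on L0; bus (none); mem=49
  op5 P0: load  L0 → M/I on L0; bus (none); mem=49
  op6 P0: load  L1 → S/S on L1; bus BusRd; mem=30
  op7 P1: load  L2 → I/S on L2; bus BusRd; mem=90
  op8 P1: store L2 := 55 → I/M on L2; bus BusRdX; mem=90
  op9 P0: store L3 := 99 → M/I on L3; bus BusRdX; mem=50

invalidations = 1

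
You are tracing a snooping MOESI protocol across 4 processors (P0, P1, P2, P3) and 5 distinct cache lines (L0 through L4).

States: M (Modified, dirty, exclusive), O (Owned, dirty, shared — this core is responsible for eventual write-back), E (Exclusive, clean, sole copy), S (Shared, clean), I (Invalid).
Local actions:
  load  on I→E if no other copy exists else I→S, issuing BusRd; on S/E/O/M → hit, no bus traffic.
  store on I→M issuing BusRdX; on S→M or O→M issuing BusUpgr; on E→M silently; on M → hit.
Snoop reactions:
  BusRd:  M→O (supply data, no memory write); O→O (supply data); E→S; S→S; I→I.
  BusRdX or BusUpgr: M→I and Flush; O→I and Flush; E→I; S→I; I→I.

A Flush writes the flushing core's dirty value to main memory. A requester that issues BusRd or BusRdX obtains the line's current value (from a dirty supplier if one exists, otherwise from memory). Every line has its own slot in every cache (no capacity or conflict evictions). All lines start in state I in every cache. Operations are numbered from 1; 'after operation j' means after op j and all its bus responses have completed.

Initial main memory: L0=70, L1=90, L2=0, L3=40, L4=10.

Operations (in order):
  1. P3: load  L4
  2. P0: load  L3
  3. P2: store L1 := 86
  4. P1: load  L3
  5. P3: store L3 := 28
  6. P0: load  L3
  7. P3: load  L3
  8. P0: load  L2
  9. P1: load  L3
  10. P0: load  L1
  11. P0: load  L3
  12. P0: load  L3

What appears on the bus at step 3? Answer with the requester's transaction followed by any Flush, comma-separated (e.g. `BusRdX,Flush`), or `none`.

[1] P3: load  L4 | P0:I, P1:I, P2:I, P3:E(10) | bus: BusRd
[2] P0: load  L3 | P0:E(40), P1:I, P2:I, P3:I | bus: BusRd
[3] P2: store L1 := 86 | P0:I, P1:I, P2:M(86), P3:I | bus: BusRdX
[4] P1: load  L3 | P0:S(40), P1:S(40), P2:I, P3:I | bus: BusRd
[5] P3: store L3 := 28 | P0:I, P1:I, P2:I, P3:M(28) | bus: BusRdX
[6] P0: load  L3 | P0:S(28), P1:I, P2:I, P3:O(28) | bus: BusRd
[7] P3: load  L3 | P0:S(28), P1:I, P2:I, P3:O(28) | bus: none
[8] P0: load  L2 | P0:E(0), P1:I, P2:I, P3:I | bus: BusRd
[9] P1: load  L3 | P0:S(28), P1:S(28), P2:I, P3:O(28) | bus: BusRd
[10] P0: load  L1 | P0:S(86), P1:I, P2:O(86), P3:I | bus: BusRd
[11] P0: load  L3 | P0:S(28), P1:S(28), P2:I, P3:O(28) | bus: none
[12] P0: load  L3 | P0:S(28), P1:S(28), P2:I, P3:O(28) | bus: none

bus = BusRdX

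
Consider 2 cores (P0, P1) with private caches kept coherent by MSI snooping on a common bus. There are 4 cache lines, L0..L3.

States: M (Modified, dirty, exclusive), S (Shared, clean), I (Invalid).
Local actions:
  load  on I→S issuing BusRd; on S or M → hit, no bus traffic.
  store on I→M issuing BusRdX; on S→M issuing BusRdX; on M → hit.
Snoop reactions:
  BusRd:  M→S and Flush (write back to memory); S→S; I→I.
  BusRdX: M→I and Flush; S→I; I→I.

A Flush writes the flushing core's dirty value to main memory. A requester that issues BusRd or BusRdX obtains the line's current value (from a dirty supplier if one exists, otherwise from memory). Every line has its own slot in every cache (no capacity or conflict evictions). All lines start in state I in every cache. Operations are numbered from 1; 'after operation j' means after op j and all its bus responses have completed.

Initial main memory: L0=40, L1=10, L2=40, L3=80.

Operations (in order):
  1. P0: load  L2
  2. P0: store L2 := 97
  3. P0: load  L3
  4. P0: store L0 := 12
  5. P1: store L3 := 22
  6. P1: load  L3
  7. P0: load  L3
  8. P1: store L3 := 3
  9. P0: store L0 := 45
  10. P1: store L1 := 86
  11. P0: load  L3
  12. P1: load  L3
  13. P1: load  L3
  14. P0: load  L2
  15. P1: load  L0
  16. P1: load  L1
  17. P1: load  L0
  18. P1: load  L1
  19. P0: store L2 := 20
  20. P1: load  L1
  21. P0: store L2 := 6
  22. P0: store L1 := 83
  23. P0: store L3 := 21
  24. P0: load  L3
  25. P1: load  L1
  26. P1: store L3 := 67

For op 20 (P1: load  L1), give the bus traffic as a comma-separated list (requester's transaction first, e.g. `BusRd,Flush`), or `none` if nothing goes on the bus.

1. P0: load  L2  bus=[BusRd]  L2: P0=S P1=I  mem[L2]=40
2. P0: store L2 := 97  bus=[BusRdX]  L2: P0=M P1=I  mem[L2]=40
3. P0: load  L3  bus=[BusRd]  L3: P0=S P1=I  mem[L3]=80
4. P0: store L0 := 12  bus=[BusRdX]  L0: P0=M P1=I  mem[L0]=40
5. P1: store L3 := 22  bus=[BusRdX]  L3: P0=I P1=M  mem[L3]=80
6. P1: load  L3  bus=[-]  L3: P0=I P1=M  mem[L3]=80
7. P0: load  L3  bus=[BusRd,Flush]  L3: P0=S P1=S  mem[L3]=22
8. P1: store L3 := 3  bus=[BusRdX]  L3: P0=I P1=M  mem[L3]=22
9. P0: store L0 := 45  bus=[-]  L0: P0=M P1=I  mem[L0]=40
10. P1: store L1 := 86  bus=[BusRdX]  L1: P0=I P1=M  mem[L1]=10
11. P0: load  L3  bus=[BusRd,Flush]  L3: P0=S P1=S  mem[L3]=3
12. P1: load  L3  bus=[-]  L3: P0=S P1=S  mem[L3]=3
13. P1: load  L3  bus=[-]  L3: P0=S P1=S  mem[L3]=3
14. P0: load  L2  bus=[-]  L2: P0=M P1=I  mem[L2]=40
15. P1: load  L0  bus=[BusRd,Flush]  L0: P0=S P1=S  mem[L0]=45
16. P1: load  L1  bus=[-]  L1: P0=I P1=M  mem[L1]=10
17. P1: load  L0  bus=[-]  L0: P0=S P1=S  mem[L0]=45
18. P1: load  L1  bus=[-]  L1: P0=I P1=M  mem[L1]=10
19. P0: store L2 := 20  bus=[-]  L2: P0=M P1=I  mem[L2]=40
20. P1: load  L1  bus=[-]  L1: P0=I P1=M  mem[L1]=10
21. P0: store L2 := 6  bus=[-]  L2: P0=M P1=I  mem[L2]=40
22. P0: store L1 := 83  bus=[BusRdX,Flush]  L1: P0=M P1=I  mem[L1]=86
23. P0: store L3 := 21  bus=[BusRdX]  L3: P0=M P1=I  mem[L3]=3
24. P0: load  L3  bus=[-]  L3: P0=M P1=I  mem[L3]=3
25. P1: load  L1  bus=[BusRd,Flush]  L1: P0=S P1=S  mem[L1]=83
26. P1: store L3 := 67  bus=[BusRdX,Flush]  L3: P0=I P1=M  mem[L3]=21

bus = none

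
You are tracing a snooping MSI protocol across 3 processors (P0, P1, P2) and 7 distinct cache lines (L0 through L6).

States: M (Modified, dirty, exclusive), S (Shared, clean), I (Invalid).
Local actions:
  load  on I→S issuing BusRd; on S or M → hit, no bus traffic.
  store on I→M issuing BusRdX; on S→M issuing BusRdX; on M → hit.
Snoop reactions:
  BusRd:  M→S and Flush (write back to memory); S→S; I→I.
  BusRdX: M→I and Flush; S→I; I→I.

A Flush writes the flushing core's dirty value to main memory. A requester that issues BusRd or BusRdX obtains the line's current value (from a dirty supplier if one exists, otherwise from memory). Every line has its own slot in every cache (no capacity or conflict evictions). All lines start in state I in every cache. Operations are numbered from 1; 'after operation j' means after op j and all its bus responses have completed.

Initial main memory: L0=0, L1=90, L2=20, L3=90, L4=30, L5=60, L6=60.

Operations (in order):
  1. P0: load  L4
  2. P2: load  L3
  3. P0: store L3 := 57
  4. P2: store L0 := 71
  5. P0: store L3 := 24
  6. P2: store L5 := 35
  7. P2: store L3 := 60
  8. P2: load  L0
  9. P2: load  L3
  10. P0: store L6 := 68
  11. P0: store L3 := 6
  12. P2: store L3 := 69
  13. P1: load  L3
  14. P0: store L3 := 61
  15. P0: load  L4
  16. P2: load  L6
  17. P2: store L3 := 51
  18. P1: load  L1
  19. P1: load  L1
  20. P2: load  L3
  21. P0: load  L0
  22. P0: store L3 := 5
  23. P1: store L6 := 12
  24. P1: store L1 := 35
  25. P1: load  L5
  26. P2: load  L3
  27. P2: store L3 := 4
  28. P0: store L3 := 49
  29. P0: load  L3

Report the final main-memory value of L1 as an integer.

memory[L1] = 90

  op1 P0: load  L4 → S/I/I on L4; bus BusRd; mem=30
  op2 P2: load  L3 → I/I/S on L3; bus BusRd; mem=90
  op3 P0: store L3 := 57 → M/I/I on L3; bus BusRdX; mem=90
  op4 P2: store L0 := 71 → I/I/M on L0; bus BusRdX; mem=0
  op5 P0: store L3 := 24 → M/I/I on L3; bus (none); mem=90
  op6 P2: store L5 := 35 → I/I/M on L5; bus BusRdX; mem=60
  op7 P2: store L3 := 60 → I/I/M on L3; bus BusRdX Flush; mem=24
  op8 P2: load  L0 → I/I/M on L0; bus (none); mem=0
  op9 P2: load  L3 → I/I/M on L3; bus (none); mem=24
  op10 P0: store L6 := 68 → M/I/I on L6; bus BusRdX; mem=60
  op11 P0: store L3 := 6 → M/I/I on L3; bus BusRdX Flush; mem=60
  op12 P2: store L3 := 69 → I/I/M on L3; bus BusRdX Flush; mem=6
  op13 P1: load  L3 → I/S/S on L3; bus BusRd Flush; mem=69
  op14 P0: store L3 := 61 → M/I/I on L3; bus BusRdX; mem=69
  op15 P0: load  L4 → S/I/I on L4; bus (none); mem=30
  op16 P2: load  L6 → S/I/S on L6; bus BusRd Flush; mem=68
  op17 P2: store L3 := 51 → I/I/M on L3; bus BusRdX Flush; mem=61
  op18 P1: load  L1 → I/S/I on L1; bus BusRd; mem=90
  op19 P1: load  L1 → I/S/I on L1; bus (none); mem=90
  op20 P2: load  L3 → I/I/M on L3; bus (none); mem=61
  op21 P0: load  L0 → S/I/S on L0; bus BusRd Flush; mem=71
  op22 P0: store L3 := 5 → M/I/I on L3; bus BusRdX Flush; mem=51
  op23 P1: store L6 := 12 → I/M/I on L6; bus BusRdX; mem=68
  op24 P1: store L1 := 35 → I/M/I on L1; bus BusRdX; mem=90
  op25 P1: load  L5 → I/S/S on L5; bus BusRd Flush; mem=35
  op26 P2: load  L3 → S/I/S on L3; bus BusRd Flush; mem=5
  op27 P2: store L3 := 4 → I/I/M on L3; bus BusRdX; mem=5
  op28 P0: store L3 := 49 → M/I/I on L3; bus BusRdX Flush; mem=4
  op29 P0: load  L3 → M/I/I on L3; bus (none); mem=4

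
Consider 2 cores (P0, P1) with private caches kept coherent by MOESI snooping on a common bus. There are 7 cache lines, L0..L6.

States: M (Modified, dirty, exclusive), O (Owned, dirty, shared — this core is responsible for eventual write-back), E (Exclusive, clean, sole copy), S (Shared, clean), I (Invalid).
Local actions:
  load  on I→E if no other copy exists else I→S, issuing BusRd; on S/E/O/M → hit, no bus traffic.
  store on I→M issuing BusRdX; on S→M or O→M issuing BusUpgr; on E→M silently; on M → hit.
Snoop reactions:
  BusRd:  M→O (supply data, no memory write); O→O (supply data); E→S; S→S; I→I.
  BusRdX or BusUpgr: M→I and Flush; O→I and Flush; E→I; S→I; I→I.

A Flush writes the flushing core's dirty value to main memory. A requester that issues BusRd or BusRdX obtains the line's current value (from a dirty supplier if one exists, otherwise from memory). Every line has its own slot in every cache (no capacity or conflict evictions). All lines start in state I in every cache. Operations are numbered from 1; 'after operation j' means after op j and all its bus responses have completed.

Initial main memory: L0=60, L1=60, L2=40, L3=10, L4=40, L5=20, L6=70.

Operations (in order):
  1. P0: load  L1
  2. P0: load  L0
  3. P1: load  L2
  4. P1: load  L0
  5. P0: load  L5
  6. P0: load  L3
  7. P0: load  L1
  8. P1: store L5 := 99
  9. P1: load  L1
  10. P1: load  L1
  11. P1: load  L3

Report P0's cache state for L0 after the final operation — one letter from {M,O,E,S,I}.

state = S

  op1 P0: load  L1 → E/I on L1; bus BusRd; mem=60
  op2 P0: load  L0 → E/I on L0; bus BusRd; mem=60
  op3 P1: load  L2 → I/E on L2; bus BusRd; mem=40
  op4 P1: load  L0 → S/S on L0; bus BusRd; mem=60
  op5 P0: load  L5 → E/I on L5; bus BusRd; mem=20
  op6 P0: load  L3 → E/I on L3; bus BusRd; mem=10
  op7 P0: load  L1 → E/I on L1; bus (none); mem=60
  op8 P1: store L5 := 99 → I/M on L5; bus BusRdX; mem=20
  op9 P1: load  L1 → S/S on L1; bus BusRd; mem=60
  op10 P1: load  L1 → S/S on L1; bus (none); mem=60
  op11 P1: load  L3 → S/S on L3; bus BusRd; mem=10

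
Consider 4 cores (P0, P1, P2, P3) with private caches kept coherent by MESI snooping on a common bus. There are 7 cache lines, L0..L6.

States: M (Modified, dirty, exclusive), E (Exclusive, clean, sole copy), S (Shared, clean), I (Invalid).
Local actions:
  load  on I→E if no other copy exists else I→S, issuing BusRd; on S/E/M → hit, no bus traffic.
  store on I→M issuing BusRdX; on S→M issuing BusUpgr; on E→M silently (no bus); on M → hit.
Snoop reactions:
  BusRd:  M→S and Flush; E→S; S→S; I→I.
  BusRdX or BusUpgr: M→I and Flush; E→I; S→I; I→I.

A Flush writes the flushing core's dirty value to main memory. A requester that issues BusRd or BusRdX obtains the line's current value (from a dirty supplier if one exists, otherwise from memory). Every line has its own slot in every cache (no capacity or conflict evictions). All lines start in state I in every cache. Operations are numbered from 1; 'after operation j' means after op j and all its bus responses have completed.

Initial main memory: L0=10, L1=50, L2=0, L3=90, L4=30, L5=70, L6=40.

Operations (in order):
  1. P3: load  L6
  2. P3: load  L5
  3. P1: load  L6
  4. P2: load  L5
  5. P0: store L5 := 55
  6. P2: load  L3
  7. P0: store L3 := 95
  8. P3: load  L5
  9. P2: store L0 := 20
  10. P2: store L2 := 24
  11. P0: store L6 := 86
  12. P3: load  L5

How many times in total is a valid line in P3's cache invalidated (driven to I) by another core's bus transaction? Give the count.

invalidations = 2

1. P3: load  L6  bus=[BusRd]  L6: P0=I P1=I P2=I P3=E  mem[L6]=40
2. P3: load  L5  bus=[BusRd]  L5: P0=I P1=I P2=I P3=E  mem[L5]=70
3. P1: load  L6  bus=[BusRd]  L6: P0=I P1=S P2=I P3=S  mem[L6]=40
4. P2: load  L5  bus=[BusRd]  L5: P0=I P1=I P2=S P3=S  mem[L5]=70
5. P0: store L5 := 55  bus=[BusRdX]  L5: P0=M P1=I P2=I P3=I  mem[L5]=70
6. P2: load  L3  bus=[BusRd]  L3: P0=I P1=I P2=E P3=I  mem[L3]=90
7. P0: store L3 := 95  bus=[BusRdX]  L3: P0=M P1=I P2=I P3=I  mem[L3]=90
8. P3: load  L5  bus=[BusRd,Flush]  L5: P0=S P1=I P2=I P3=S  mem[L5]=55
9. P2: store L0 := 20  bus=[BusRdX]  L0: P0=I P1=I P2=M P3=I  mem[L0]=10
10. P2: store L2 := 24  bus=[BusRdX]  L2: P0=I P1=I P2=M P3=I  mem[L2]=0
11. P0: store L6 := 86  bus=[BusRdX]  L6: P0=M P1=I P2=I P3=I  mem[L6]=40
12. P3: load  L5  bus=[-]  L5: P0=S P1=I P2=I P3=S  mem[L5]=55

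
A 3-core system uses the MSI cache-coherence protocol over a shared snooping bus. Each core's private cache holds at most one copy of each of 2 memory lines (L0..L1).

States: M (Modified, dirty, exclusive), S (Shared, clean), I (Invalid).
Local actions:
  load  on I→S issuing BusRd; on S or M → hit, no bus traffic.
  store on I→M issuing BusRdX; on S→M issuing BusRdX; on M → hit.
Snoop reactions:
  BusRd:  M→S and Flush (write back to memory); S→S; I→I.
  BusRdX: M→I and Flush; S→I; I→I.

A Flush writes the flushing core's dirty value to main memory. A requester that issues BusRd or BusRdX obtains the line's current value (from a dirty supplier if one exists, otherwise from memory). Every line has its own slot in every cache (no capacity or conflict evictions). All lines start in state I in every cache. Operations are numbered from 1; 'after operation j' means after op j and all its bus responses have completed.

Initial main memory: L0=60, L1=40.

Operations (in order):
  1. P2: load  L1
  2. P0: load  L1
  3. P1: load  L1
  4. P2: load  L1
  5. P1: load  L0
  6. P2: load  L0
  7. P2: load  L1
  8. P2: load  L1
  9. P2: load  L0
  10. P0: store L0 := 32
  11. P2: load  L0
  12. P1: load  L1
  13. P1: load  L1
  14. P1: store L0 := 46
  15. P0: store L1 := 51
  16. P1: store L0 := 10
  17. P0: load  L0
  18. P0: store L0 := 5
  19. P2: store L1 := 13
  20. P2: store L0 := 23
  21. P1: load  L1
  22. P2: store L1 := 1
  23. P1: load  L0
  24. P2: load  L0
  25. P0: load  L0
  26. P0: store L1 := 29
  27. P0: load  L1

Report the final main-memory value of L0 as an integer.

memory[L0] = 23

[1] P2: load  L1 | P0:I, P1:I, P2:S(40) | bus: BusRd
[2] P0: load  L1 | P0:S(40), P1:I, P2:S(40) | bus: BusRd
[3] P1: load  L1 | P0:S(40), P1:S(40), P2:S(40) | bus: BusRd
[4] P2: load  L1 | P0:S(40), P1:S(40), P2:S(40) | bus: none
[5] P1: load  L0 | P0:I, P1:S(60), P2:I | bus: BusRd
[6] P2: load  L0 | P0:I, P1:S(60), P2:S(60) | bus: BusRd
[7] P2: load  L1 | P0:S(40), P1:S(40), P2:S(40) | bus: none
[8] P2: load  L1 | P0:S(40), P1:S(40), P2:S(40) | bus: none
[9] P2: load  L0 | P0:I, P1:S(60), P2:S(60) | bus: none
[10] P0: store L0 := 32 | P0:M(32), P1:I, P2:I | bus: BusRdX
[11] P2: load  L0 | P0:S(32), P1:I, P2:S(32) | bus: BusRd,Flush
[12] P1: load  L1 | P0:S(40), P1:S(40), P2:S(40) | bus: none
[13] P1: load  L1 | P0:S(40), P1:S(40), P2:S(40) | bus: none
[14] P1: store L0 := 46 | P0:I, P1:M(46), P2:I | bus: BusRdX
[15] P0: store L1 := 51 | P0:M(51), P1:I, P2:I | bus: BusRdX
[16] P1: store L0 := 10 | P0:I, P1:M(10), P2:I | bus: none
[17] P0: load  L0 | P0:S(10), P1:S(10), P2:I | bus: BusRd,Flush
[18] P0: store L0 := 5 | P0:M(5), P1:I, P2:I | bus: BusRdX
[19] P2: store L1 := 13 | P0:I, P1:I, P2:M(13) | bus: BusRdX,Flush
[20] P2: store L0 := 23 | P0:I, P1:I, P2:M(23) | bus: BusRdX,Flush
[21] P1: load  L1 | P0:I, P1:S(13), P2:S(13) | bus: BusRd,Flush
[22] P2: store L1 := 1 | P0:I, P1:I, P2:M(1) | bus: BusRdX
[23] P1: load  L0 | P0:I, P1:S(23), P2:S(23) | bus: BusRd,Flush
[24] P2: load  L0 | P0:I, P1:S(23), P2:S(23) | bus: none
[25] P0: load  L0 | P0:S(23), P1:S(23), P2:S(23) | bus: BusRd
[26] P0: store L1 := 29 | P0:M(29), P1:I, P2:I | bus: BusRdX,Flush
[27] P0: load  L1 | P0:M(29), P1:I, P2:I | bus: none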